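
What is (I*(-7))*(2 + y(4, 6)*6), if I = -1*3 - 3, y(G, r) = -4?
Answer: -924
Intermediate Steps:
I = -6 (I = -3 - 3 = -6)
(I*(-7))*(2 + y(4, 6)*6) = (-6*(-7))*(2 - 4*6) = 42*(2 - 24) = 42*(-22) = -924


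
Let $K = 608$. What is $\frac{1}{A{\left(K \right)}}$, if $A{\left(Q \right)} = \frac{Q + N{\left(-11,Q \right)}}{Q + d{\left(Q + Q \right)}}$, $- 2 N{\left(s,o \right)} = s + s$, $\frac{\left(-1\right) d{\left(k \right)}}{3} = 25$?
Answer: $\frac{533}{619} \approx 0.86107$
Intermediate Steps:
$d{\left(k \right)} = -75$ ($d{\left(k \right)} = \left(-3\right) 25 = -75$)
$N{\left(s,o \right)} = - s$ ($N{\left(s,o \right)} = - \frac{s + s}{2} = - \frac{2 s}{2} = - s$)
$A{\left(Q \right)} = \frac{11 + Q}{-75 + Q}$ ($A{\left(Q \right)} = \frac{Q - -11}{Q - 75} = \frac{Q + 11}{-75 + Q} = \frac{11 + Q}{-75 + Q}$)
$\frac{1}{A{\left(K \right)}} = \frac{1}{\frac{1}{-75 + 608} \left(11 + 608\right)} = \frac{1}{\frac{1}{533} \cdot 619} = \frac{1}{\frac{619}{533}} = \frac{533}{619}$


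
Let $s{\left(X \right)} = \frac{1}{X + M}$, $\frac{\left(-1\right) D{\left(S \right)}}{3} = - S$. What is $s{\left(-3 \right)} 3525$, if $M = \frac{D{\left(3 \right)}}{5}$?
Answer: $- \frac{5875}{2} \approx -2937.5$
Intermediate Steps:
$D{\left(S \right)} = 3 S$ ($D{\left(S \right)} = - 3 \left(- S\right) = 3 S$)
$M = \frac{9}{5}$ ($M = \frac{3 \cdot 3}{5} = 9 \cdot \frac{1}{5} = \frac{9}{5} \approx 1.8$)
$s{\left(X \right)} = \frac{1}{\frac{9}{5} + X}$ ($s{\left(X \right)} = \frac{1}{X + \frac{9}{5}} = \frac{1}{\frac{9}{5} + X}$)
$s{\left(-3 \right)} 3525 = \frac{5}{9 + 5 \left(-3\right)} 3525 = \frac{5}{9 - 15} \cdot 3525 = \frac{5}{-6} \cdot 3525 = 5 \left(- \frac{1}{6}\right) 3525 = \left(- \frac{5}{6}\right) 3525 = - \frac{5875}{2}$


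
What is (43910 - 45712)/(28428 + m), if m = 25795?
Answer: -1802/54223 ≈ -0.033233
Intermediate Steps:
(43910 - 45712)/(28428 + m) = (43910 - 45712)/(28428 + 25795) = -1802/54223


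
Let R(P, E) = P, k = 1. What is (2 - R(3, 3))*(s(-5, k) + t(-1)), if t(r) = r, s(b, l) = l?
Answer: 0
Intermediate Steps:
(2 - R(3, 3))*(s(-5, k) + t(-1)) = (2 - 1*3)*(1 - 1) = (2 - 3)*0 = -1*0 = 0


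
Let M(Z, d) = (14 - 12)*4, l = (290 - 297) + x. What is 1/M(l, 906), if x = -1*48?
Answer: ⅛ ≈ 0.12500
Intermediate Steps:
x = -48
l = -55 (l = (290 - 297) - 48 = -7 - 48 = -55)
M(Z, d) = 8 (M(Z, d) = 2*4 = 8)
1/M(l, 906) = 1/8 = ⅛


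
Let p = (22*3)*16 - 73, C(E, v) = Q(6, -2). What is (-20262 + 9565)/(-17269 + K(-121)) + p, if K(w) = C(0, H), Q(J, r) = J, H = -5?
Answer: 16980226/17263 ≈ 983.62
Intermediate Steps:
C(E, v) = 6
K(w) = 6
p = 983 (p = 66*16 - 73 = 1056 - 73 = 983)
(-20262 + 9565)/(-17269 + K(-121)) + p = (-20262 + 9565)/(-17269 + 6) + 983 = -10697/(-17263) + 983 = -10697*(-1/17263) + 983 = 10697/17263 + 983 = 16980226/17263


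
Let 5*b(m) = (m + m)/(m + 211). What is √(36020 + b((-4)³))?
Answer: 2*√99279645/105 ≈ 189.79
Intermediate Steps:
b(m) = 2*m/(5*(211 + m)) (b(m) = ((m + m)/(m + 211))/5 = ((2*m)/(211 + m))/5 = (2*m/(211 + m))/5 = 2*m/(5*(211 + m)))
√(36020 + b((-4)³)) = √(36020 + (⅖)*(-4)³/(211 + (-4)³)) = √(36020 + (⅖)*(-64)/(211 - 64)) = √(36020 + (⅖)*(-64)/147) = √(36020 + (⅖)*(-64)*(1/147)) = √(36020 - 128/735) = √(26474572/735) = 2*√99279645/105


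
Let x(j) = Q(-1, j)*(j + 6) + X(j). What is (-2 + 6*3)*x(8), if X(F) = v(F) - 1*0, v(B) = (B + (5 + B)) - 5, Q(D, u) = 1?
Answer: 480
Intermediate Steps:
v(B) = 2*B (v(B) = (5 + 2*B) - 5 = 2*B)
X(F) = 2*F (X(F) = 2*F - 1*0 = 2*F + 0 = 2*F)
x(j) = 6 + 3*j (x(j) = 1*(j + 6) + 2*j = 1*(6 + j) + 2*j = (6 + j) + 2*j = 6 + 3*j)
(-2 + 6*3)*x(8) = (-2 + 6*3)*(6 + 3*8) = (-2 + 18)*(6 + 24) = 16*30 = 480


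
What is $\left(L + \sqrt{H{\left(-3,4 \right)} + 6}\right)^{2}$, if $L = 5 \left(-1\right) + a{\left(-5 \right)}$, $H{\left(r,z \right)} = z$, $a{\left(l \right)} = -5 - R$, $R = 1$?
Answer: $\left(11 - \sqrt{10}\right)^{2} \approx 61.43$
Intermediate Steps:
$a{\left(l \right)} = -6$ ($a{\left(l \right)} = -5 - 1 = -6$)
$L = -11$ ($L = 5 \left(-1\right) - 6 = -5 - 6 = -11$)
$\left(L + \sqrt{H{\left(-3,4 \right)} + 6}\right)^{2} = \left(-11 + \sqrt{4 + 6}\right)^{2} = \left(-11 + \sqrt{10}\right)^{2}$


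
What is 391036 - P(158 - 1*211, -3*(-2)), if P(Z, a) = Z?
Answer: 391089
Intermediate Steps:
391036 - P(158 - 1*211, -3*(-2)) = 391036 - (158 - 1*211) = 391036 - (158 - 211) = 391036 - 1*(-53) = 391036 + 53 = 391089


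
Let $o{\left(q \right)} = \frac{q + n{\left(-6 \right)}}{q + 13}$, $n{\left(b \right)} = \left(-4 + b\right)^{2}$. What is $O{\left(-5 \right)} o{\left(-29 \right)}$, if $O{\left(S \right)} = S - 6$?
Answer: $\frac{781}{16} \approx 48.813$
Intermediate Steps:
$O{\left(S \right)} = -6 + S$ ($O{\left(S \right)} = S - 6 = -6 + S$)
$o{\left(q \right)} = \frac{100 + q}{13 + q}$ ($o{\left(q \right)} = \frac{q + \left(-4 - 6\right)^{2}}{q + 13} = \frac{q + \left(-10\right)^{2}}{13 + q} = \frac{q + 100}{13 + q} = \frac{100 + q}{13 + q}$)
$O{\left(-5 \right)} o{\left(-29 \right)} = \left(-6 - 5\right) \frac{100 - 29}{13 - 29} = - 11 \frac{1}{-16} \cdot 71 = - 11 \left(\left(- \frac{1}{16}\right) 71\right) = \left(-11\right) \left(- \frac{71}{16}\right) = \frac{781}{16}$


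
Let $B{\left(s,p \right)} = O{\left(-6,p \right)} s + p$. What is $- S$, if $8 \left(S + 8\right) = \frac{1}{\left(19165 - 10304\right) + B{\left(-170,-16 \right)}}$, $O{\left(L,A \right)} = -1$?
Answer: $\frac{576959}{72120} \approx 8.0$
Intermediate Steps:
$B{\left(s,p \right)} = p - s$ ($B{\left(s,p \right)} = - s + p = p - s$)
$S = - \frac{576959}{72120}$ ($S = -8 + \frac{1}{8 \left(\left(19165 - 10304\right) - -154\right)} = -8 + \frac{1}{8 \left(8861 + \left(-16 + 170\right)\right)} = -8 + \frac{1}{8 \left(8861 + 154\right)} = -8 + \frac{1}{8 \cdot 9015} = -8 + \frac{1}{8} \cdot \frac{1}{9015} = -8 + \frac{1}{72120} = - \frac{576959}{72120} \approx -8.0$)
$- S = \left(-1\right) \left(- \frac{576959}{72120}\right) = \frac{576959}{72120}$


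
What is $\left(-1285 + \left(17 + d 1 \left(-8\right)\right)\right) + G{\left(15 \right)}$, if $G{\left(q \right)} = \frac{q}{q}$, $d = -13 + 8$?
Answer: $-1227$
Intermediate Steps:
$d = -5$
$G{\left(q \right)} = 1$
$\left(-1285 + \left(17 + d 1 \left(-8\right)\right)\right) + G{\left(15 \right)} = \left(-1285 - \left(-17 + 5 \cdot 1 \left(-8\right)\right)\right) + 1 = \left(-1285 + \left(17 - -40\right)\right) + 1 = \left(-1285 + \left(17 + 40\right)\right) + 1 = \left(-1285 + 57\right) + 1 = -1228 + 1 = -1227$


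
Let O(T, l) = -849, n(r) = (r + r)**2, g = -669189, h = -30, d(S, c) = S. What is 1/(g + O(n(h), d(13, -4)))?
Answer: -1/670038 ≈ -1.4925e-6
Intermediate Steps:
n(r) = 4*r**2 (n(r) = (2*r)**2 = 4*r**2)
1/(g + O(n(h), d(13, -4))) = 1/(-669189 - 849) = 1/(-670038) = -1/670038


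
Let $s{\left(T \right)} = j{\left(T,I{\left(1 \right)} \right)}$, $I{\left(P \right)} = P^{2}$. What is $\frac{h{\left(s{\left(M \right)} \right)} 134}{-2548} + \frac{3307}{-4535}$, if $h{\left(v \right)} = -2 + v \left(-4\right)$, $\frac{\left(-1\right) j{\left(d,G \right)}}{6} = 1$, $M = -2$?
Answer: $- \frac{5448854}{2888795} \approx -1.8862$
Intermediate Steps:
$j{\left(d,G \right)} = -6$ ($j{\left(d,G \right)} = \left(-6\right) 1 = -6$)
$s{\left(T \right)} = -6$
$h{\left(v \right)} = -2 - 4 v$
$\frac{h{\left(s{\left(M \right)} \right)} 134}{-2548} + \frac{3307}{-4535} = \frac{\left(-2 - -24\right) 134}{-2548} + \frac{3307}{-4535} = \left(-2 + 24\right) 134 \left(- \frac{1}{2548}\right) + 3307 \left(- \frac{1}{4535}\right) = 22 \cdot 134 \left(- \frac{1}{2548}\right) - \frac{3307}{4535} = 2948 \left(- \frac{1}{2548}\right) - \frac{3307}{4535} = - \frac{737}{637} - \frac{3307}{4535} = - \frac{5448854}{2888795}$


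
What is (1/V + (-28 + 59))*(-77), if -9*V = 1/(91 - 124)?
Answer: -25256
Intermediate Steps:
V = 1/297 (V = -1/(9*(91 - 124)) = -1/9/(-33) = -1/9*(-1/33) = 1/297 ≈ 0.0033670)
(1/V + (-28 + 59))*(-77) = (1/(1/297) + (-28 + 59))*(-77) = (297 + 31)*(-77) = 328*(-77) = -25256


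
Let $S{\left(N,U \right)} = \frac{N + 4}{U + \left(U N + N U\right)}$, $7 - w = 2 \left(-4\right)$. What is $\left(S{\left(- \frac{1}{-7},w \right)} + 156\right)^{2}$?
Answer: $\frac{444745921}{18225} \approx 24403.0$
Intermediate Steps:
$w = 15$ ($w = 7 - 2 \left(-4\right) = 7 - -8 = 7 + 8 = 15$)
$S{\left(N,U \right)} = \frac{4 + N}{U + 2 N U}$ ($S{\left(N,U \right)} = \frac{4 + N}{U + \left(N U + N U\right)} = \frac{4 + N}{U + 2 N U}$)
$\left(S{\left(- \frac{1}{-7},w \right)} + 156\right)^{2} = \left(\frac{4 - \frac{1}{-7}}{15 \left(1 + 2 \left(- \frac{1}{-7}\right)\right)} + 156\right)^{2} = \left(\frac{4 - - \frac{1}{7}}{15 \left(1 + 2 \left(\left(-1\right) \left(- \frac{1}{7}\right)\right)\right)} + 156\right)^{2} = \left(\frac{4 + \frac{1}{7}}{15 \left(1 + 2 \cdot \frac{1}{7}\right)} + 156\right)^{2} = \left(\frac{1}{15} \frac{1}{1 + \frac{2}{7}} \cdot \frac{29}{7} + 156\right)^{2} = \left(\frac{1}{15} \frac{1}{\frac{9}{7}} \cdot \frac{29}{7} + 156\right)^{2} = \left(\frac{1}{15} \cdot \frac{7}{9} \cdot \frac{29}{7} + 156\right)^{2} = \left(\frac{29}{135} + 156\right)^{2} = \left(\frac{21089}{135}\right)^{2} = \frac{444745921}{18225}$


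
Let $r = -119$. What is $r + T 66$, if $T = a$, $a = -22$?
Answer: $-1571$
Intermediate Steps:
$T = -22$
$r + T 66 = -119 - 1452 = -1571$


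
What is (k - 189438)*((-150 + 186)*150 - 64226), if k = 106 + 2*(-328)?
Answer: 11176234088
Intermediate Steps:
k = -550 (k = 106 - 656 = -550)
(k - 189438)*((-150 + 186)*150 - 64226) = (-550 - 189438)*((-150 + 186)*150 - 64226) = -189988*(36*150 - 64226) = -189988*(5400 - 64226) = -189988*(-58826) = 11176234088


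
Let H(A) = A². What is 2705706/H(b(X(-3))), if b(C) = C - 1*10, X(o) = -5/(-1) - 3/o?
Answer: 1352853/8 ≈ 1.6911e+5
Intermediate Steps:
X(o) = 5 - 3/o (X(o) = -5*(-1) - 3/o = 5 - 3/o)
b(C) = -10 + C (b(C) = C - 10 = -10 + C)
2705706/H(b(X(-3))) = 2705706/((-10 + (5 - 3/(-3)))²) = 2705706/((-10 + (5 - 3*(-⅓)))²) = 2705706/((-10 + (5 + 1))²) = 2705706/((-10 + 6)²) = 2705706/((-4)²) = 2705706/16 = 2705706*(1/16) = 1352853/8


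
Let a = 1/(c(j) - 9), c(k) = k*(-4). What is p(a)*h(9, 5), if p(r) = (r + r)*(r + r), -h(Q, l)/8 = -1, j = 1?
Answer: 32/169 ≈ 0.18935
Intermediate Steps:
c(k) = -4*k
h(Q, l) = 8 (h(Q, l) = -8*(-1) = 8)
a = -1/13 (a = 1/(-4*1 - 9) = 1/(-4 - 9) = 1/(-13) = -1/13 ≈ -0.076923)
p(r) = 4*r**2 (p(r) = (2*r)*(2*r) = 4*r**2)
p(a)*h(9, 5) = (4*(-1/13)**2)*8 = (4*(1/169))*8 = (4/169)*8 = 32/169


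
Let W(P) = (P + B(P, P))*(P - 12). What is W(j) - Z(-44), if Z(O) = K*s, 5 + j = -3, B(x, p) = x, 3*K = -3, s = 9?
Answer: 329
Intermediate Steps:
K = -1 (K = (⅓)*(-3) = -1)
j = -8 (j = -5 - 3 = -8)
Z(O) = -9 (Z(O) = -1*9 = -9)
W(P) = 2*P*(-12 + P) (W(P) = (P + P)*(P - 12) = (2*P)*(-12 + P) = 2*P*(-12 + P))
W(j) - Z(-44) = 2*(-8)*(-12 - 8) - 1*(-9) = 2*(-8)*(-20) + 9 = 320 + 9 = 329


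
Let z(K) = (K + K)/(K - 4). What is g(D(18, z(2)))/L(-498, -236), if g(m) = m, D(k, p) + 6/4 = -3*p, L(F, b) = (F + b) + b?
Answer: -9/1940 ≈ -0.0046392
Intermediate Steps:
z(K) = 2*K/(-4 + K) (z(K) = (2*K)/(-4 + K) = 2*K/(-4 + K))
L(F, b) = F + 2*b
D(k, p) = -3/2 - 3*p
g(D(18, z(2)))/L(-498, -236) = (-3/2 - 6*2/(-4 + 2))/(-498 + 2*(-236)) = (-3/2 - 6*2/(-2))/(-498 - 472) = (-3/2 - 6*2*(-1)/2)/(-970) = (-3/2 - 3*(-2))*(-1/970) = (-3/2 + 6)*(-1/970) = (9/2)*(-1/970) = -9/1940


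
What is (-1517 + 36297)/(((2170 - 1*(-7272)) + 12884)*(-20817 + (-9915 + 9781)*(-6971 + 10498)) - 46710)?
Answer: -1739/550823826 ≈ -3.1571e-6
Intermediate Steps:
(-1517 + 36297)/(((2170 - 1*(-7272)) + 12884)*(-20817 + (-9915 + 9781)*(-6971 + 10498)) - 46710) = 34780/(((2170 + 7272) + 12884)*(-20817 - 134*3527) - 46710) = 34780/((9442 + 12884)*(-20817 - 472618) - 46710) = 34780/(22326*(-493435) - 46710) = 34780/(-11016429810 - 46710) = 34780/(-11016476520) = 34780*(-1/11016476520) = -1739/550823826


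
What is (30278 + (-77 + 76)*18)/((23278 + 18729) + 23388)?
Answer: 6052/13079 ≈ 0.46273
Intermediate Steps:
(30278 + (-77 + 76)*18)/((23278 + 18729) + 23388) = (30278 - 1*18)/(42007 + 23388) = (30278 - 18)/65395 = 30260*(1/65395) = 6052/13079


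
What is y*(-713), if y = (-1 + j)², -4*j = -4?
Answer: 0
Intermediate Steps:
j = 1 (j = -¼*(-4) = 1)
y = 0 (y = (-1 + 1)² = 0² = 0)
y*(-713) = 0*(-713) = 0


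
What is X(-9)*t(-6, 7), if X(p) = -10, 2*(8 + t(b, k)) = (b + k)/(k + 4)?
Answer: 875/11 ≈ 79.545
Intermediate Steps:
t(b, k) = -8 + (b + k)/(2*(4 + k)) (t(b, k) = -8 + ((b + k)/(k + 4))/2 = -8 + ((b + k)/(4 + k))/2 = -8 + (b + k)/(2*(4 + k)))
X(-9)*t(-6, 7) = -5*(-64 - 6 - 15*7)/(4 + 7) = -5*(-64 - 6 - 105)/11 = -5*(-175)/11 = -10*(-175/22) = 875/11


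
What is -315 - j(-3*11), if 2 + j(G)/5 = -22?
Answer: -195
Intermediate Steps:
j(G) = -120 (j(G) = -10 + 5*(-22) = -10 - 110 = -120)
-315 - j(-3*11) = -315 - 1*(-120) = -315 + 120 = -195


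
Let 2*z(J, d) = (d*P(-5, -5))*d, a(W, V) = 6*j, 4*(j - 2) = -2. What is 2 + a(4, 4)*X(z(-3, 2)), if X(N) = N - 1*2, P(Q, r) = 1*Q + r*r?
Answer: 344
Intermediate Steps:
j = 3/2 (j = 2 + (¼)*(-2) = 2 - ½ = 3/2 ≈ 1.5000)
P(Q, r) = Q + r²
a(W, V) = 9 (a(W, V) = 6*(3/2) = 9)
z(J, d) = 10*d² (z(J, d) = ((d*(-5 + (-5)²))*d)/2 = ((d*(-5 + 25))*d)/2 = ((d*20)*d)/2 = ((20*d)*d)/2 = (20*d²)/2 = 10*d²)
X(N) = -2 + N (X(N) = N - 2 = -2 + N)
2 + a(4, 4)*X(z(-3, 2)) = 2 + 9*(-2 + 10*2²) = 2 + 9*(-2 + 10*4) = 2 + 9*(-2 + 40) = 2 + 9*38 = 2 + 342 = 344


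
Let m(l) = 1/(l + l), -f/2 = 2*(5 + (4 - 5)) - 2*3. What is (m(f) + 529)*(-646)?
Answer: -1366613/4 ≈ -3.4165e+5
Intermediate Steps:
f = -4 (f = -2*(2*(5 + (4 - 5)) - 2*3) = -2*(2*(5 - 1) - 6) = -2*(2*4 - 6) = -2*(8 - 6) = -2*2 = -4)
m(l) = 1/(2*l)
(m(f) + 529)*(-646) = ((½)/(-4) + 529)*(-646) = ((½)*(-¼) + 529)*(-646) = (-⅛ + 529)*(-646) = (4231/8)*(-646) = -1366613/4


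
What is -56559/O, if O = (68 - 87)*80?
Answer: 56559/1520 ≈ 37.210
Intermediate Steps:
O = -1520 (O = -19*80 = -1520)
-56559/O = -56559/(-1520) = -56559*(-1/1520) = 56559/1520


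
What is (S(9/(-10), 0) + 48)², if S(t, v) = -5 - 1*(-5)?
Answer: 2304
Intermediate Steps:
S(t, v) = 0 (S(t, v) = -5 + 5 = 0)
(S(9/(-10), 0) + 48)² = (0 + 48)² = 48² = 2304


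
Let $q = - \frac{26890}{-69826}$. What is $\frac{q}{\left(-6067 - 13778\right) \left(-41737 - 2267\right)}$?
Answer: $\frac{2689}{6097620946788} \approx 4.4099 \cdot 10^{-10}$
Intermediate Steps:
$q = \frac{13445}{34913}$ ($q = \left(-26890\right) \left(- \frac{1}{69826}\right) = \frac{13445}{34913} \approx 0.3851$)
$\frac{q}{\left(-6067 - 13778\right) \left(-41737 - 2267\right)} = \frac{13445}{34913 \left(-6067 - 13778\right) \left(-41737 - 2267\right)} = \frac{13445}{34913 \left(- 19845 \left(-41737 - 2267\right)\right)} = \frac{13445}{34913 \left(\left(-19845\right) \left(-44004\right)\right)} = \frac{13445}{34913 \cdot 873259380} = \frac{13445}{34913} \cdot \frac{1}{873259380} = \frac{2689}{6097620946788}$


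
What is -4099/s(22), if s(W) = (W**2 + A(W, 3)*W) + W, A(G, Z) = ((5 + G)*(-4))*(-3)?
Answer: -4099/7634 ≈ -0.53694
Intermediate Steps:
A(G, Z) = 60 + 12*G (A(G, Z) = (-20 - 4*G)*(-3) = 60 + 12*G)
s(W) = W + W**2 + W*(60 + 12*W) (s(W) = (W**2 + (60 + 12*W)*W) + W = (W**2 + W*(60 + 12*W)) + W = W + W**2 + W*(60 + 12*W))
-4099/s(22) = -4099*1/(22*(61 + 13*22)) = -4099*1/(22*(61 + 286)) = -4099/(22*347) = -4099/7634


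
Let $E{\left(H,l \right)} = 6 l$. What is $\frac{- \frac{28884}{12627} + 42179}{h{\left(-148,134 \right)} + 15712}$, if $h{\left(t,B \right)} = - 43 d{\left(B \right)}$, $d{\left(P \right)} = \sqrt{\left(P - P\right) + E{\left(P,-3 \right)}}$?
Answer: $\frac{1394611127248}{519601525617} + \frac{7633436669 i \sqrt{2}}{346401017078} \approx 2.684 + 0.031164 i$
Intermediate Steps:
$d{\left(P \right)} = 3 i \sqrt{2}$ ($d{\left(P \right)} = \sqrt{\left(P - P\right) + 6 \left(-3\right)} = \sqrt{0 - 18} = \sqrt{-18} = 3 i \sqrt{2}$)
$h{\left(t,B \right)} = - 129 i \sqrt{2}$ ($h{\left(t,B \right)} = - 43 \cdot 3 i \sqrt{2} = - 129 i \sqrt{2}$)
$\frac{- \frac{28884}{12627} + 42179}{h{\left(-148,134 \right)} + 15712} = \frac{- \frac{28884}{12627} + 42179}{- 129 i \sqrt{2} + 15712} = \frac{\left(-28884\right) \frac{1}{12627} + 42179}{15712 - 129 i \sqrt{2}} = \frac{- \frac{9628}{4209} + 42179}{15712 - 129 i \sqrt{2}} = \frac{177521783}{4209 \left(15712 - 129 i \sqrt{2}\right)}$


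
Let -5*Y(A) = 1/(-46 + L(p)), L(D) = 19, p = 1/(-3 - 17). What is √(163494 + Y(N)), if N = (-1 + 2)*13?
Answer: √331075365/45 ≈ 404.34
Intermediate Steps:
p = -1/20 (p = 1/(-20) = -1/20 ≈ -0.050000)
N = 13 (N = 1*13 = 13)
Y(A) = 1/135 (Y(A) = -1/(5*(-46 + 19)) = -⅕/(-27) = -⅕*(-1/27) = 1/135)
√(163494 + Y(N)) = √(163494 + 1/135) = √(22071691/135) = √331075365/45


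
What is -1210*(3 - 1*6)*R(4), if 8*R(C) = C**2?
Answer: 7260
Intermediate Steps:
R(C) = C**2/8
-1210*(3 - 1*6)*R(4) = -1210*(3 - 1*6)*(1/8)*4**2 = -1210*(3 - 6)*(1/8)*16 = -(-3630)*2 = -1210*(-6) = 7260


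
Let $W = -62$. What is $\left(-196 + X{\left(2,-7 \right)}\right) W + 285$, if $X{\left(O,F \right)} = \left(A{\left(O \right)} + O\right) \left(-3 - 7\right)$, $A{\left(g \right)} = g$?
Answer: $14917$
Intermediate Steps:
$X{\left(O,F \right)} = - 20 O$ ($X{\left(O,F \right)} = \left(O + O\right) \left(-3 - 7\right) = 2 O \left(-10\right) = - 20 O$)
$\left(-196 + X{\left(2,-7 \right)}\right) W + 285 = \left(-196 - 40\right) \left(-62\right) + 285 = \left(-236\right) \left(-62\right) + 285 = 14632 + 285 = 14917$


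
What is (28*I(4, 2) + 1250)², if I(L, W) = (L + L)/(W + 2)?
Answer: 1705636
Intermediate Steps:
I(L, W) = 2*L/(2 + W) (I(L, W) = (2*L)/(2 + W) = 2*L/(2 + W))
(28*I(4, 2) + 1250)² = (28*(2*4/(2 + 2)) + 1250)² = (28*(2*4/4) + 1250)² = (28*(2*4*(¼)) + 1250)² = (28*2 + 1250)² = (56 + 1250)² = 1306² = 1705636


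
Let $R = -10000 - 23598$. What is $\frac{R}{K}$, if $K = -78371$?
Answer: $\frac{33598}{78371} \approx 0.4287$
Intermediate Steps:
$R = -33598$
$\frac{R}{K} = - \frac{33598}{-78371} = \left(-33598\right) \left(- \frac{1}{78371}\right) = \frac{33598}{78371}$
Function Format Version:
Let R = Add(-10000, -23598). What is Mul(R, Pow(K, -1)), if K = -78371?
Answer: Rational(33598, 78371) ≈ 0.42870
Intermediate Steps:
R = -33598
Mul(R, Pow(K, -1)) = Mul(-33598, Pow(-78371, -1)) = Mul(-33598, Rational(-1, 78371)) = Rational(33598, 78371)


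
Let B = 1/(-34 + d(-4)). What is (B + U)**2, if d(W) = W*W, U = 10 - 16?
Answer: 11881/324 ≈ 36.670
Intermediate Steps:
U = -6
d(W) = W**2
B = -1/18 (B = 1/(-34 + (-4)**2) = 1/(-34 + 16) = 1/(-18) = -1/18 ≈ -0.055556)
(B + U)**2 = (-1/18 - 6)**2 = (-109/18)**2 = 11881/324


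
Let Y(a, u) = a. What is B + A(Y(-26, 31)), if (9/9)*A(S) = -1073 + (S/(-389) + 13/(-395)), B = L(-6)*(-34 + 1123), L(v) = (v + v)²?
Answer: 23930695878/153655 ≈ 1.5574e+5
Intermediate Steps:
L(v) = 4*v² (L(v) = (2*v)² = 4*v²)
B = 156816 (B = (4*(-6)²)*(-34 + 1123) = (4*36)*1089 = 144*1089 = 156816)
A(S) = -423848/395 - S/389 (A(S) = -1073 + (S/(-389) + 13/(-395)) = -1073 + (S*(-1/389) + 13*(-1/395)) = -1073 + (-S/389 - 13/395) = -1073 + (-13/395 - S/389) = -423848/395 - S/389)
B + A(Y(-26, 31)) = 156816 + (-423848/395 - 1/389*(-26)) = 156816 + (-423848/395 + 26/389) = 156816 - 164866602/153655 = 23930695878/153655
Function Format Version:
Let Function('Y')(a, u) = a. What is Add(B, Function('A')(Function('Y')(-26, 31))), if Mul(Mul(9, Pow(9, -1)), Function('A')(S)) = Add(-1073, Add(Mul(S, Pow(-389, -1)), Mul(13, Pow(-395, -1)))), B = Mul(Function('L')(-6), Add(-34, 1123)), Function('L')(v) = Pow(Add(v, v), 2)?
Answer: Rational(23930695878, 153655) ≈ 1.5574e+5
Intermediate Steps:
Function('L')(v) = Mul(4, Pow(v, 2)) (Function('L')(v) = Pow(Mul(2, v), 2) = Mul(4, Pow(v, 2)))
B = 156816 (B = Mul(Mul(4, Pow(-6, 2)), Add(-34, 1123)) = Mul(Mul(4, 36), 1089) = Mul(144, 1089) = 156816)
Function('A')(S) = Add(Rational(-423848, 395), Mul(Rational(-1, 389), S)) (Function('A')(S) = Add(-1073, Add(Mul(S, Pow(-389, -1)), Mul(13, Pow(-395, -1)))) = Add(-1073, Add(Mul(S, Rational(-1, 389)), Mul(13, Rational(-1, 395)))) = Add(-1073, Add(Mul(Rational(-1, 389), S), Rational(-13, 395))) = Add(-1073, Add(Rational(-13, 395), Mul(Rational(-1, 389), S))) = Add(Rational(-423848, 395), Mul(Rational(-1, 389), S)))
Add(B, Function('A')(Function('Y')(-26, 31))) = Add(156816, Add(Rational(-423848, 395), Mul(Rational(-1, 389), -26))) = Add(156816, Add(Rational(-423848, 395), Rational(26, 389))) = Add(156816, Rational(-164866602, 153655)) = Rational(23930695878, 153655)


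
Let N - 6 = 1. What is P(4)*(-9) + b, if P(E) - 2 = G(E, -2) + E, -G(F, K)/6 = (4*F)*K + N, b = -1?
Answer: -1405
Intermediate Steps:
N = 7 (N = 6 + 1 = 7)
G(F, K) = -42 - 24*F*K (G(F, K) = -6*((4*F)*K + 7) = -6*(4*F*K + 7) = -6*(7 + 4*F*K) = -42 - 24*F*K)
P(E) = -40 + 49*E (P(E) = 2 + ((-42 - 24*E*(-2)) + E) = 2 + ((-42 + 48*E) + E) = 2 + (-42 + 49*E) = -40 + 49*E)
P(4)*(-9) + b = (-40 + 49*4)*(-9) - 1 = (-40 + 196)*(-9) - 1 = 156*(-9) - 1 = -1404 - 1 = -1405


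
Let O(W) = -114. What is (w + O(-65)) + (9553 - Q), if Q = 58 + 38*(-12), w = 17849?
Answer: 27686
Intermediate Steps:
Q = -398 (Q = 58 - 456 = -398)
(w + O(-65)) + (9553 - Q) = (17849 - 114) + (9553 - 1*(-398)) = 17735 + (9553 + 398) = 17735 + 9951 = 27686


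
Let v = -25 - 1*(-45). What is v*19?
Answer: 380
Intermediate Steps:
v = 20 (v = -25 + 45 = 20)
v*19 = 20*19 = 380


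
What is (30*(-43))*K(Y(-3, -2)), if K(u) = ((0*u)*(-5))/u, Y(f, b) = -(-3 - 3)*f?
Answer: 0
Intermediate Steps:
Y(f, b) = 6*f (Y(f, b) = -(-6)*f = 6*f)
K(u) = 0 (K(u) = (0*(-5))/u = 0/u = 0)
(30*(-43))*K(Y(-3, -2)) = (30*(-43))*0 = -1290*0 = 0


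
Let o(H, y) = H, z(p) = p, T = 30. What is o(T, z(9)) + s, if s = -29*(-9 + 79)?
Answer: -2000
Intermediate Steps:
s = -2030 (s = -29*70 = -2030)
o(T, z(9)) + s = 30 - 2030 = -2000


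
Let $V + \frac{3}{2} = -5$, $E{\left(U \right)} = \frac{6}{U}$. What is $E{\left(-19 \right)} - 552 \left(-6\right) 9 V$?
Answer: $- \frac{3681294}{19} \approx -1.9375 \cdot 10^{5}$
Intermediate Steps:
$V = - \frac{13}{2}$ ($V = - \frac{3}{2} - 5 = - \frac{13}{2} \approx -6.5$)
$E{\left(-19 \right)} - 552 \left(-6\right) 9 V = \frac{6}{-19} - 552 \left(-6\right) 9 \left(- \frac{13}{2}\right) = 6 \left(- \frac{1}{19}\right) - 552 \left(\left(-54\right) \left(- \frac{13}{2}\right)\right) = - \frac{6}{19} - 193752 = - \frac{3681294}{19}$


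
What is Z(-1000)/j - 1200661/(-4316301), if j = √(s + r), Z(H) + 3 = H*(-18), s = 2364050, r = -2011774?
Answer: 109151/392391 + 17997*√88069/176138 ≈ 30.600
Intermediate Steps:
Z(H) = -3 - 18*H (Z(H) = -3 + H*(-18) = -3 - 18*H)
j = 2*√88069 (j = √(2364050 - 2011774) = √352276 = 2*√88069 ≈ 593.53)
Z(-1000)/j - 1200661/(-4316301) = (-3 - 18*(-1000))/((2*√88069)) - 1200661/(-4316301) = (-3 + 18000)*(√88069/176138) - 1200661*(-1/4316301) = 17997*(√88069/176138) + 109151/392391 = 17997*√88069/176138 + 109151/392391 = 109151/392391 + 17997*√88069/176138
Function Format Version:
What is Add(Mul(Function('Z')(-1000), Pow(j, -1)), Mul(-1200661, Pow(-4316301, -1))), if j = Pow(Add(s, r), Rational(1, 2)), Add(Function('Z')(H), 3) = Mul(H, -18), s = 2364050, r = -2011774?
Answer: Add(Rational(109151, 392391), Mul(Rational(17997, 176138), Pow(88069, Rational(1, 2)))) ≈ 30.600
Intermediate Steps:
Function('Z')(H) = Add(-3, Mul(-18, H)) (Function('Z')(H) = Add(-3, Mul(H, -18)) = Add(-3, Mul(-18, H)))
j = Mul(2, Pow(88069, Rational(1, 2))) (j = Pow(Add(2364050, -2011774), Rational(1, 2)) = Pow(352276, Rational(1, 2)) = Mul(2, Pow(88069, Rational(1, 2))) ≈ 593.53)
Add(Mul(Function('Z')(-1000), Pow(j, -1)), Mul(-1200661, Pow(-4316301, -1))) = Add(Mul(Add(-3, Mul(-18, -1000)), Pow(Mul(2, Pow(88069, Rational(1, 2))), -1)), Mul(-1200661, Pow(-4316301, -1))) = Add(Mul(Add(-3, 18000), Mul(Rational(1, 176138), Pow(88069, Rational(1, 2)))), Mul(-1200661, Rational(-1, 4316301))) = Add(Mul(17997, Mul(Rational(1, 176138), Pow(88069, Rational(1, 2)))), Rational(109151, 392391)) = Add(Mul(Rational(17997, 176138), Pow(88069, Rational(1, 2))), Rational(109151, 392391)) = Add(Rational(109151, 392391), Mul(Rational(17997, 176138), Pow(88069, Rational(1, 2))))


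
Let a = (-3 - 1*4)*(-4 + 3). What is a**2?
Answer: 49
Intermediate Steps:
a = 7 (a = (-3 - 4)*(-1) = -7*(-1) = 7)
a**2 = 7**2 = 49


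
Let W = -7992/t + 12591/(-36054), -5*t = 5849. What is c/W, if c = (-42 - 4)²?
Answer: 49580194904/151897009 ≈ 326.41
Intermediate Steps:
t = -5849/5 (t = -⅕*5849 = -5849/5 ≈ -1169.8)
c = 2116 (c = (-46)² = 2116)
W = 151897009/23431094 (W = -7992/(-5849/5) + 12591/(-36054) = -7992*(-5/5849) + 12591*(-1/36054) = 39960/5849 - 1399/4006 = 151897009/23431094 ≈ 6.4827)
c/W = 2116/(151897009/23431094) = 2116*(23431094/151897009) = 49580194904/151897009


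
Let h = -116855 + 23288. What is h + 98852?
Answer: 5285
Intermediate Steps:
h = -93567
h + 98852 = -93567 + 98852 = 5285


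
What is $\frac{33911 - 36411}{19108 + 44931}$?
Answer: $- \frac{2500}{64039} \approx -0.039039$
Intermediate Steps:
$\frac{33911 - 36411}{19108 + 44931} = - \frac{2500}{64039}$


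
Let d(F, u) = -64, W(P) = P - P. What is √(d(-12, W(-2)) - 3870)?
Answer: I*√3934 ≈ 62.722*I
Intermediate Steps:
W(P) = 0
√(d(-12, W(-2)) - 3870) = √(-64 - 3870) = √(-3934) = I*√3934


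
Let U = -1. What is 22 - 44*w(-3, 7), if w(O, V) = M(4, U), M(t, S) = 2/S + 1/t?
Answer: 99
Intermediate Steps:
M(t, S) = 1/t + 2/S (M(t, S) = 2/S + 1/t = 1/t + 2/S)
w(O, V) = -7/4 (w(O, V) = 1/4 + 2/(-1) = ¼ + 2*(-1) = ¼ - 2 = -7/4)
22 - 44*w(-3, 7) = 22 - 44*(-7/4) = 22 + 77 = 99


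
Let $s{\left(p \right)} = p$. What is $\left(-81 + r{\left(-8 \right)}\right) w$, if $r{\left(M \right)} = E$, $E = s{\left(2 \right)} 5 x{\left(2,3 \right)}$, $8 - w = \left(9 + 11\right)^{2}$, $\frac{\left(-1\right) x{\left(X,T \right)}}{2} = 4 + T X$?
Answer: $110152$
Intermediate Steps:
$x{\left(X,T \right)} = -8 - 2 T X$ ($x{\left(X,T \right)} = - 2 \left(4 + T X\right) = -8 - 2 T X$)
$w = -392$ ($w = 8 - \left(9 + 11\right)^{2} = 8 - 20^{2} = 8 - 400 = -392$)
$E = -200$ ($E = 2 \cdot 5 \left(-8 - 6 \cdot 2\right) = 10 \left(-8 - 12\right) = 10 \left(-20\right) = -200$)
$r{\left(M \right)} = -200$
$\left(-81 + r{\left(-8 \right)}\right) w = \left(-81 - 200\right) \left(-392\right) = \left(-281\right) \left(-392\right) = 110152$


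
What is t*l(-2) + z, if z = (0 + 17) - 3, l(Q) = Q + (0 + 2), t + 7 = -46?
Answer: 14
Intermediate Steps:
t = -53 (t = -7 - 46 = -53)
l(Q) = 2 + Q (l(Q) = Q + 2 = 2 + Q)
z = 14 (z = 17 - 3 = 14)
t*l(-2) + z = -53*(2 - 2) + 14 = -53*0 + 14 = 0 + 14 = 14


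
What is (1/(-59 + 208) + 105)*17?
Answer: 265982/149 ≈ 1785.1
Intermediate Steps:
(1/(-59 + 208) + 105)*17 = (1/149 + 105)*17 = (15646/149)*17 = 265982/149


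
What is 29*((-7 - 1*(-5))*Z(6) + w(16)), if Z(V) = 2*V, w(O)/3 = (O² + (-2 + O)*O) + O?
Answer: 42456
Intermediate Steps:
w(O) = 3*O + 3*O² + 3*O*(-2 + O) (w(O) = 3*((O² + (-2 + O)*O) + O) = 3*((O² + O*(-2 + O)) + O) = 3*(O + O² + O*(-2 + O)) = 3*O + 3*O² + 3*O*(-2 + O))
29*((-7 - 1*(-5))*Z(6) + w(16)) = 29*((-7 - 1*(-5))*(2*6) + 3*16*(-1 + 2*16)) = 29*((-7 + 5)*12 + 3*16*(-1 + 32)) = 29*(-2*12 + 3*16*31) = 29*(-24 + 1488) = 29*1464 = 42456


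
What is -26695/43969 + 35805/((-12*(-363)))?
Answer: 44182625/5803908 ≈ 7.6126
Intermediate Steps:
-26695/43969 + 35805/((-12*(-363))) = -26695*1/43969 + 35805/4356 = -26695/43969 + 35805*(1/4356) = -26695/43969 + 1085/132 = 44182625/5803908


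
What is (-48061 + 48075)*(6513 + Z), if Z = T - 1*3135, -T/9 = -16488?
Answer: 2124780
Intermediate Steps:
T = 148392 (T = -9*(-16488) = 148392)
Z = 145257 (Z = 148392 - 1*3135 = 148392 - 3135 = 145257)
(-48061 + 48075)*(6513 + Z) = (-48061 + 48075)*(6513 + 145257) = 14*151770 = 2124780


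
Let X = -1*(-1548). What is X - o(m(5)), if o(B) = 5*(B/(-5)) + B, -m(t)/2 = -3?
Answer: 1548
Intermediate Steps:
m(t) = 6 (m(t) = -2*(-3) = 6)
o(B) = 0 (o(B) = 5*(B*(-⅕)) + B = 5*(-B/5) + B = -B + B = 0)
X = 1548
X - o(m(5)) = 1548 - 1*0 = 1548 + 0 = 1548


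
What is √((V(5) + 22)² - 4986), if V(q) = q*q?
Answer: I*√2777 ≈ 52.697*I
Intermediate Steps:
V(q) = q²
√((V(5) + 22)² - 4986) = √((5² + 22)² - 4986) = √((25 + 22)² - 4986) = √(47² - 4986) = √(2209 - 4986) = √(-2777) = I*√2777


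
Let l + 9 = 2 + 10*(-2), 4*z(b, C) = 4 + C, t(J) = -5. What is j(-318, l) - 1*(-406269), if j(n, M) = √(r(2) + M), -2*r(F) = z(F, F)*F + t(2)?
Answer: 406269 + I*√26 ≈ 4.0627e+5 + 5.099*I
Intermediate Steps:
z(b, C) = 1 + C/4 (z(b, C) = (4 + C)/4 = 1 + C/4)
l = -27 (l = -9 + (2 + 10*(-2)) = -9 + (2 - 20) = -9 - 18 = -27)
r(F) = 5/2 - F*(1 + F/4)/2 (r(F) = -((1 + F/4)*F - 5)/2 = -(F*(1 + F/4) - 5)/2 = -(-5 + F*(1 + F/4))/2 = 5/2 - F*(1 + F/4)/2)
j(n, M) = √(1 + M) (j(n, M) = √((5/2 - ⅛*2*(4 + 2)) + M) = √((5/2 - ⅛*2*6) + M) = √((5/2 - 3/2) + M) = √(1 + M))
j(-318, l) - 1*(-406269) = √(1 - 27) - 1*(-406269) = √(-26) + 406269 = I*√26 + 406269 = 406269 + I*√26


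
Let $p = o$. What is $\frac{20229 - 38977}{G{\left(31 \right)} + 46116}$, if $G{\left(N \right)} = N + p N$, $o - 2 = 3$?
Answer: $- \frac{9374}{23151} \approx -0.40491$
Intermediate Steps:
$o = 5$ ($o = 2 + 3 = 5$)
$p = 5$
$G{\left(N \right)} = 6 N$ ($G{\left(N \right)} = N + 5 N = 6 N$)
$\frac{20229 - 38977}{G{\left(31 \right)} + 46116} = \frac{20229 - 38977}{6 \cdot 31 + 46116} = - \frac{18748}{186 + 46116} = - \frac{18748}{46302} = \left(-18748\right) \frac{1}{46302} = - \frac{9374}{23151}$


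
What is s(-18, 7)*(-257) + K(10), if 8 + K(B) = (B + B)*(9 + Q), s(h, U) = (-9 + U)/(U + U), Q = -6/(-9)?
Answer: 4663/21 ≈ 222.05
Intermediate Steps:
Q = ⅔ (Q = -6*(-⅑) = ⅔ ≈ 0.66667)
s(h, U) = (-9 + U)/(2*U) (s(h, U) = (-9 + U)/((2*U)) = (-9 + U)*(1/(2*U)) = (-9 + U)/(2*U))
K(B) = -8 + 58*B/3 (K(B) = -8 + (B + B)*(9 + ⅔) = -8 + (2*B)*(29/3) = -8 + 58*B/3)
s(-18, 7)*(-257) + K(10) = ((½)*(-9 + 7)/7)*(-257) + (-8 + (58/3)*10) = ((½)*(⅐)*(-2))*(-257) + (-8 + 580/3) = -⅐*(-257) + 556/3 = 257/7 + 556/3 = 4663/21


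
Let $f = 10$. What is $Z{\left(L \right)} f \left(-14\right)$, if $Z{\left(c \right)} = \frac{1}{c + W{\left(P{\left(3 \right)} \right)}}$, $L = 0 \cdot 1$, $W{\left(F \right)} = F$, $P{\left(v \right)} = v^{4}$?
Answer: $- \frac{140}{81} \approx -1.7284$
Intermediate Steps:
$L = 0$
$Z{\left(c \right)} = \frac{1}{81 + c}$ ($Z{\left(c \right)} = \frac{1}{c + 3^{4}} = \frac{1}{c + 81} = \frac{1}{81 + c}$)
$Z{\left(L \right)} f \left(-14\right) = \frac{1}{81 + 0} \cdot 10 \left(-14\right) = \frac{1}{81} \cdot 10 \left(-14\right) = \frac{10}{81} \left(-14\right) = - \frac{140}{81}$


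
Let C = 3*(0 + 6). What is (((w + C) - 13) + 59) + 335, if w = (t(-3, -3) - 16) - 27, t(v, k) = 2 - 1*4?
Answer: 354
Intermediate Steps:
C = 18 (C = 3*6 = 18)
t(v, k) = -2 (t(v, k) = 2 - 4 = -2)
w = -45 (w = (-2 - 16) - 27 = -18 - 27 = -45)
(((w + C) - 13) + 59) + 335 = (((-45 + 18) - 13) + 59) + 335 = ((-27 - 13) + 59) + 335 = (-40 + 59) + 335 = 19 + 335 = 354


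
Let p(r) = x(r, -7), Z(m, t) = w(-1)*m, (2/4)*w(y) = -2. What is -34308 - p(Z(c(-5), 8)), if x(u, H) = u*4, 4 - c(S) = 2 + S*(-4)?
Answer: -34596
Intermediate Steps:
c(S) = 2 + 4*S (c(S) = 4 - (2 + S*(-4)) = 4 - (2 - 4*S) = 4 + (-2 + 4*S) = 2 + 4*S)
w(y) = -4 (w(y) = 2*(-2) = -4)
Z(m, t) = -4*m
x(u, H) = 4*u
p(r) = 4*r
-34308 - p(Z(c(-5), 8)) = -34308 - 4*(-4*(2 + 4*(-5))) = -34308 - 4*(-4*(2 - 20)) = -34308 - 4*(-4*(-18)) = -34308 - 4*72 = -34308 - 1*288 = -34308 - 288 = -34596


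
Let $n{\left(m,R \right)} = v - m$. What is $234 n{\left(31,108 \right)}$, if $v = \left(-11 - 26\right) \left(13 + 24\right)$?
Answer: $-327600$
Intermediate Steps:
$v = -1369$ ($v = \left(-37\right) 37 = -1369$)
$n{\left(m,R \right)} = -1369 - m$
$234 n{\left(31,108 \right)} = 234 \left(-1369 - 31\right) = 234 \left(-1400\right) = -327600$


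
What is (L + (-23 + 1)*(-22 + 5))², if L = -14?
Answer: 129600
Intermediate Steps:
(L + (-23 + 1)*(-22 + 5))² = (-14 + (-23 + 1)*(-22 + 5))² = (-14 - 22*(-17))² = (-14 + 374)² = 360² = 129600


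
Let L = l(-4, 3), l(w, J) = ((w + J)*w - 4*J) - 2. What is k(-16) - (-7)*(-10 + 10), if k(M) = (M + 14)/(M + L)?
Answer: 1/13 ≈ 0.076923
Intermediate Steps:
l(w, J) = -2 - 4*J + w*(J + w) (l(w, J) = ((J + w)*w - 4*J) - 2 = (w*(J + w) - 4*J) - 2 = (-4*J + w*(J + w)) - 2 = -2 - 4*J + w*(J + w))
L = -10 (L = -2 + (-4)² - 4*3 + 3*(-4) = -2 + 16 - 12 - 12 = -10)
k(M) = (14 + M)/(-10 + M) (k(M) = (M + 14)/(M - 10) = (14 + M)/(-10 + M))
k(-16) - (-7)*(-10 + 10) = (14 - 16)/(-10 - 16) - (-7)*(-10 + 10) = -2/(-26) - (-7)*0 = -1/26*(-2) - 1*0 = 1/13 + 0 = 1/13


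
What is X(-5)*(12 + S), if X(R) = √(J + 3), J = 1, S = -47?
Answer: -70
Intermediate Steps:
X(R) = 2 (X(R) = √(1 + 3) = √4 = 2)
X(-5)*(12 + S) = 2*(12 - 47) = 2*(-35) = -70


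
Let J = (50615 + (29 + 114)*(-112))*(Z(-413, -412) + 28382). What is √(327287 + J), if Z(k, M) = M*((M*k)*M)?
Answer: √999322517570441 ≈ 3.1612e+7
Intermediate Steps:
Z(k, M) = k*M³ (Z(k, M) = M*(k*M²) = k*M³)
J = 999322517243154 (J = (50615 + (29 + 114)*(-112))*(-413*(-412)³ + 28382) = (50615 + 143*(-112))*(-413*(-69934528) + 28382) = (50615 - 16016)*(28882960064 + 28382) = 34599*28882988446 = 999322517243154)
√(327287 + J) = √(327287 + 999322517243154) = √999322517570441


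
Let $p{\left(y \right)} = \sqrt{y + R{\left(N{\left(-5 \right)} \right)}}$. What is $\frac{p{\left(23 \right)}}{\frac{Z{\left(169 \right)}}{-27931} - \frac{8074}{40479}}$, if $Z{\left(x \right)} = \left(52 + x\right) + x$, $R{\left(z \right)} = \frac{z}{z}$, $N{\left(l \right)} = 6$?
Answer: $- \frac{1130618949 \sqrt{6}}{120650852} \approx -22.954$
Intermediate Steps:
$R{\left(z \right)} = 1$
$Z{\left(x \right)} = 52 + 2 x$
$p{\left(y \right)} = \sqrt{1 + y}$ ($p{\left(y \right)} = \sqrt{y + 1} = \sqrt{1 + y}$)
$\frac{p{\left(23 \right)}}{\frac{Z{\left(169 \right)}}{-27931} - \frac{8074}{40479}} = \frac{\sqrt{1 + 23}}{\frac{52 + 2 \cdot 169}{-27931} - \frac{8074}{40479}} = \frac{\sqrt{24}}{\left(52 + 338\right) \left(- \frac{1}{27931}\right) - \frac{8074}{40479}} = \frac{2 \sqrt{6}}{390 \left(- \frac{1}{27931}\right) - \frac{8074}{40479}} = \frac{2 \sqrt{6}}{- \frac{390}{27931} - \frac{8074}{40479}} = \frac{2 \sqrt{6}}{- \frac{241301704}{1130618949}} = 2 \sqrt{6} \left(- \frac{1130618949}{241301704}\right) = - \frac{1130618949 \sqrt{6}}{120650852}$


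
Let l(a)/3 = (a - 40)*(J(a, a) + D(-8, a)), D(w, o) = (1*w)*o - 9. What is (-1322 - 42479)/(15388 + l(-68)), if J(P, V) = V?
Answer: 43801/135920 ≈ 0.32226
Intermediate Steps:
D(w, o) = -9 + o*w (D(w, o) = w*o - 9 = o*w - 9 = -9 + o*w)
l(a) = 3*(-40 + a)*(-9 - 7*a) (l(a) = 3*((a - 40)*(a + (-9 + a*(-8)))) = 3*((-40 + a)*(a + (-9 - 8*a))) = 3*((-40 + a)*(-9 - 7*a)) = 3*(-40 + a)*(-9 - 7*a))
(-1322 - 42479)/(15388 + l(-68)) = (-1322 - 42479)/(15388 + (1080 - 21*(-68)**2 + 813*(-68))) = -43801/(15388 + (1080 - 21*4624 - 55284)) = -43801/(15388 + (1080 - 97104 - 55284)) = -43801/(15388 - 151308) = -43801/(-135920) = -43801*(-1/135920) = 43801/135920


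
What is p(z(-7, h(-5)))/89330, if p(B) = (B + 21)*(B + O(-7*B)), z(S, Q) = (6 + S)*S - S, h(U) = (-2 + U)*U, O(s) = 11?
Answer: 175/17866 ≈ 0.0097951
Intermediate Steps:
h(U) = U*(-2 + U)
z(S, Q) = -S + S*(6 + S) (z(S, Q) = S*(6 + S) - S = -S + S*(6 + S))
p(B) = (11 + B)*(21 + B) (p(B) = (B + 21)*(B + 11) = (21 + B)*(11 + B) = (11 + B)*(21 + B))
p(z(-7, h(-5)))/89330 = (231 + (-7*(5 - 7))² + 32*(-7*(5 - 7)))/89330 = (231 + (-7*(-2))² + 32*(-7*(-2)))*(1/89330) = (231 + 14² + 32*14)*(1/89330) = (231 + 196 + 448)*(1/89330) = 875*(1/89330) = 175/17866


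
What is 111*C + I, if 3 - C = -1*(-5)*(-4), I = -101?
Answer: 2452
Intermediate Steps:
C = 23 (C = 3 - (-1*(-5))*(-4) = 3 - 5*(-4) = 3 - 1*(-20) = 3 + 20 = 23)
111*C + I = 111*23 - 101 = 2553 - 101 = 2452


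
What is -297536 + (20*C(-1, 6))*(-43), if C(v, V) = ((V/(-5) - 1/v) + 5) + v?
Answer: -300804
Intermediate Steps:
C(v, V) = 5 + v - 1/v - V/5 (C(v, V) = ((V*(-⅕) - 1/v) + 5) + v = ((-V/5 - 1/v) + 5) + v = ((-1/v - V/5) + 5) + v = (5 - 1/v - V/5) + v = 5 + v - 1/v - V/5)
-297536 + (20*C(-1, 6))*(-43) = -297536 + (20*(5 - 1 - 1/(-1) - ⅕*6))*(-43) = -297536 + (20*(5 - 1 - 1*(-1) - 6/5))*(-43) = -297536 + (20*(5 - 1 + 1 - 6/5))*(-43) = -297536 + (20*(19/5))*(-43) = -297536 + 76*(-43) = -297536 - 3268 = -300804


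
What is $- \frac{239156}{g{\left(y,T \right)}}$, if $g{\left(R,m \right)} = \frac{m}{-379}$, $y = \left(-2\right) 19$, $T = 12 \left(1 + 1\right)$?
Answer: $\frac{22660031}{6} \approx 3.7767 \cdot 10^{6}$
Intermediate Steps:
$T = 24$ ($T = 12 \cdot 2 = 24$)
$y = -38$
$g{\left(R,m \right)} = - \frac{m}{379}$ ($g{\left(R,m \right)} = m \left(- \frac{1}{379}\right) = - \frac{m}{379}$)
$- \frac{239156}{g{\left(y,T \right)}} = - \frac{239156}{\left(- \frac{1}{379}\right) 24} = - \frac{239156}{- \frac{24}{379}} = \left(-239156\right) \left(- \frac{379}{24}\right) = \frac{22660031}{6}$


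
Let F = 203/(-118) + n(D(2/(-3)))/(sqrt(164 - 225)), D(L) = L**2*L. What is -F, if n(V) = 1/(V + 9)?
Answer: 203/118 + 27*I*sqrt(61)/14335 ≈ 1.7203 + 0.014711*I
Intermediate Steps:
D(L) = L**3
n(V) = 1/(9 + V)
F = -203/118 - 27*I*sqrt(61)/14335 (F = 203/(-118) + 1/((9 + (2/(-3))**3)*(sqrt(164 - 225))) = 203*(-1/118) + 1/((9 + (2*(-1/3))**3)*(sqrt(-61))) = -203/118 + 1/((9 + (-2/3)**3)*((I*sqrt(61)))) = -203/118 + (-I*sqrt(61)/61)/(9 - 8/27) = -203/118 + (-I*sqrt(61)/61)/(235/27) = -203/118 + 27*(-I*sqrt(61)/61)/235 = -203/118 - 27*I*sqrt(61)/14335 ≈ -1.7203 - 0.014711*I)
-F = -(-203/118 - 27*I*sqrt(61)/14335) = 203/118 + 27*I*sqrt(61)/14335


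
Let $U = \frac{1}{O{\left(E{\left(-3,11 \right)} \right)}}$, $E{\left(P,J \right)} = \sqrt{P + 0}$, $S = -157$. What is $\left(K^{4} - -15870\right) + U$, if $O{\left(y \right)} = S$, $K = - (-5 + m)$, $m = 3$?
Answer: $\frac{2494101}{157} \approx 15886.0$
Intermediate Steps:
$K = 2$ ($K = - (-5 + 3) = \left(-1\right) \left(-2\right) = 2$)
$E{\left(P,J \right)} = \sqrt{P}$
$O{\left(y \right)} = -157$
$U = - \frac{1}{157}$ ($U = \frac{1}{-157} = - \frac{1}{157} \approx -0.0063694$)
$\left(K^{4} - -15870\right) + U = \left(2^{4} - -15870\right) - \frac{1}{157} = \left(16 + 15870\right) - \frac{1}{157} = 15886 - \frac{1}{157} = \frac{2494101}{157}$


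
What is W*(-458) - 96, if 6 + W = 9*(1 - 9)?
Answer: 35628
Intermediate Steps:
W = -78 (W = -6 + 9*(1 - 9) = -6 + 9*(-8) = -6 - 72 = -78)
W*(-458) - 96 = -78*(-458) - 96 = 35724 - 96 = 35628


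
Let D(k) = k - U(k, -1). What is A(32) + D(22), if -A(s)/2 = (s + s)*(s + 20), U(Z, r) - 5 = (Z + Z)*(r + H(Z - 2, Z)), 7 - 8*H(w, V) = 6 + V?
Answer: -12959/2 ≈ -6479.5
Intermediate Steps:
H(w, V) = 1/8 - V/8 (H(w, V) = 7/8 - (6 + V)/8 = 7/8 + (-3/4 - V/8) = 1/8 - V/8)
U(Z, r) = 5 + 2*Z*(1/8 + r - Z/8) (U(Z, r) = 5 + (Z + Z)*(r + (1/8 - Z/8)) = 5 + (2*Z)*(1/8 + r - Z/8) = 5 + 2*Z*(1/8 + r - Z/8))
D(k) = -5 + 3*k + k*(-1 + k)/4 (D(k) = k - (5 + 2*k*(-1) - k*(-1 + k)/4) = k - (5 - 2*k - k*(-1 + k)/4) = k + (-5 + 2*k + k*(-1 + k)/4) = -5 + 3*k + k*(-1 + k)/4)
A(s) = -4*s*(20 + s) (A(s) = -2*(s + s)*(s + 20) = -2*2*s*(20 + s) = -4*s*(20 + s))
A(32) + D(22) = -4*32*(20 + 32) + (-5 + (1/4)*22**2 + (11/4)*22) = -4*32*52 + (-5 + (1/4)*484 + 121/2) = -6656 + (-5 + 121 + 121/2) = -6656 + 353/2 = -12959/2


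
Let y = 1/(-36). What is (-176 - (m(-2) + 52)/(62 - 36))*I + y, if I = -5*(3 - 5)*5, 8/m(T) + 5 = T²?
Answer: -4158013/468 ≈ -8884.6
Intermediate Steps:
m(T) = 8/(-5 + T²)
y = -1/36 ≈ -0.027778
I = 50 (I = -5*(-2)*5 = 10*5 = 50)
(-176 - (m(-2) + 52)/(62 - 36))*I + y = (-176 - (8/(-5 + (-2)²) + 52)/(62 - 36))*50 - 1/36 = (-176 - (8/(-5 + 4) + 52)/26)*50 - 1/36 = (-176 - (8/(-1) + 52)/26)*50 - 1/36 = (-176 - (8*(-1) + 52)/26)*50 - 1/36 = (-176 - (-8 + 52)/26)*50 - 1/36 = (-176 - 44/26)*50 - 1/36 = (-176 - 1*22/13)*50 - 1/36 = (-176 - 22/13)*50 - 1/36 = -2310/13*50 - 1/36 = -115500/13 - 1/36 = -4158013/468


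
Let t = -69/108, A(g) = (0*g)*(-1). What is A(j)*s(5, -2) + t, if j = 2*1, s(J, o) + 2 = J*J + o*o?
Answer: -23/36 ≈ -0.63889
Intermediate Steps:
s(J, o) = -2 + J² + o² (s(J, o) = -2 + (J*J + o*o) = -2 + (J² + o²) = -2 + J² + o²)
j = 2
A(g) = 0 (A(g) = 0*(-1) = 0)
t = -23/36 (t = -69*1/108 = -23/36 ≈ -0.63889)
A(j)*s(5, -2) + t = 0*(-2 + 5² + (-2)²) - 23/36 = 0*(-2 + 25 + 4) - 23/36 = 0*27 - 23/36 = 0 - 23/36 = -23/36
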